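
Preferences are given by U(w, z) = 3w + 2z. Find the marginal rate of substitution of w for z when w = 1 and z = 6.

MRS = 1.5

MU_w = 3, MU_z = 2, so MRS = 3/2 = 1.5 at every bundle.
At (1, 6): MRS = 1.5.
The indifference curve has slope −1.5 at this bundle.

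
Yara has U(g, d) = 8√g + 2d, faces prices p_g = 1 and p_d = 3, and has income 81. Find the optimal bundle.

g* = 36, d* = 15

MU_g = 8/(2√g), MU_d = 2.
MRS = 8/(2√g) ÷ 2.
Tangency: set MRS = p_g/p_d = 1/3.
MRS depends only on g: 2/√g = 1/3 ⇒ √g = 2/(1/3) = 6 ⇒ g* = 36.
From the budget, 3·d = 81 − 1·36 = 45, so d* = 15.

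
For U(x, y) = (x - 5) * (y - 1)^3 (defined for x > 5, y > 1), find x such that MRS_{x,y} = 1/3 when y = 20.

MU_x = (y−1)^3, MU_y = 3·(x−5)·(y−1)^2.
MRS = (1/3)·(y−1)/(x−5).
Substitute y = 20: MRS = (19/3)/(x − 5). Setting this equal to 1/3 gives x − 5 = (19/3)/(1/3) = 19, so x = 24.

x = 24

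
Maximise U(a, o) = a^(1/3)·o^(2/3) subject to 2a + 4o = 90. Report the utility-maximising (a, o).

a* = 15, o* = 15

MU_a = 1/3·a^(-2/3)·o^(2/3) and MU_o = 2/3·a^(1/3)·o^(-1/3).
MRS = MU_a/MU_o = (0.5)·o/a.
Tangency: set MRS = p_a/p_o = 2/4 = 0.5.
So (0.5)·o/a = 0.5, i.e. o = a.
Substitute into the budget 2·a + 4·o = 90: 6·a = 90, so a* = 15.
Then o* = 15.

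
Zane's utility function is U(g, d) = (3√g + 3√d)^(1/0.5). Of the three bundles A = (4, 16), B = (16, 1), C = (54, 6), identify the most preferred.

Bundle C

Evaluate utility at each bundle:
U(A) = 324.000.
U(B) = 225.000.
U(C) = 864.000.
Highest utility is C, so C ≻ A ≻ B.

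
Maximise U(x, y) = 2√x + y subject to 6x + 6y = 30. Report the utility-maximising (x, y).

x* = 1, y* = 4

MU_x = 2/(2√x), MU_y = 1.
MRS = 2/(2√x) ÷ 1.
Tangency: set MRS = p_x/p_y = 6/6 = 1.
MRS depends only on x: 1/√x = 1 ⇒ √x = 1/1 = 1 ⇒ x* = 1.
From the budget, 6·y = 30 − 6·1 = 24, so y* = 4.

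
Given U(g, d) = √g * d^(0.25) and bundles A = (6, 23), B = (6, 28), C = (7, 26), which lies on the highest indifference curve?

Bundle C

Evaluate utility at each bundle:
U(A) = 5.364.
U(B) = 5.635.
U(C) = 5.974.
Highest utility is C, so C ≻ B ≻ A.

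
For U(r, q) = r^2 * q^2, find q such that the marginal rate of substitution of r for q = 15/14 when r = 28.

MU_r = 2·r·q^2 and MU_q = 2·r^2·q.
MRS = MU_r/MU_q = q/r.
Substitute r = 28: MRS = q/28. Setting q/28 = 15/14 gives q = (15/14)·28 = 30.

q = 30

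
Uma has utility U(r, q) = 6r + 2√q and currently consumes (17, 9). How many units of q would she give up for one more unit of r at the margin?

MU_r = 6, MU_q = 2/(2√q).
MRS = 6 ÷ (2/(2√q)).
At (17, 9): MRS = 18.
The indifference curve has slope −18 at this bundle.

MRS = 18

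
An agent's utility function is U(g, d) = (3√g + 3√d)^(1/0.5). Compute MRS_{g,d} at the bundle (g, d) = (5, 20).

For CES with ρ = 0.5, MRS = √(d/g).
At (5, 20): MRS = 2.
The indifference curve has slope −2 at this bundle.

MRS = 2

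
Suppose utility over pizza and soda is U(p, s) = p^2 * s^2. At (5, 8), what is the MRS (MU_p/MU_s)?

MRS = 1.6

MU_p = 2·p·s^2 and MU_s = 2·p^2·s.
MRS = MU_p/MU_s = s/p.
At (5, 8): MRS = 1.6.
That is, one extra unit of p is worth 1.6 units of s at the margin.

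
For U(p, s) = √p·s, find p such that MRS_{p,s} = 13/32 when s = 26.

MU_p = 0.5·p^(-0.5)·s and MU_s = √p.
MRS = MU_p/MU_s = (0.5)·s/p.
Substitute s = 26: MRS = 13/p. Setting 13/p = 13/32 gives p = 13/(13/32) = 32.

p = 32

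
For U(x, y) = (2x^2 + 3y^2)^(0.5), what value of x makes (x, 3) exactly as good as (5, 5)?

U depends on (x, y) only through S = 2x^2 + 3y^2, so equal utility means equal S. At (5, 5): S = 125.
With y = 3: 3·3^2 = 27, so 2x^2 = 125 − 27 = 98, i.e. x^2 = 49.
Hence x = √49 = 7.
Check: U(7, 3) = 11.1803.

x = 7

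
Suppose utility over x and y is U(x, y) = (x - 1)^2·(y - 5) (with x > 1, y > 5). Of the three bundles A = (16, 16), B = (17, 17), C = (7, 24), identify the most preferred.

Bundle B

Evaluate utility at each bundle:
U(A) = 2475.
U(B) = 3072.
U(C) = 684.
Highest utility is B, so B ≻ A ≻ C.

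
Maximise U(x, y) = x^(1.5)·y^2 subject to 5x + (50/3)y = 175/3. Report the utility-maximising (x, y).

MU_x = 1.5·√x·y^2 and MU_y = 2·x^(1.5)·y.
MRS = MU_x/MU_y = (0.75)·y/x.
Tangency: set MRS = p_x/p_y = 5/(50/3) = 0.3.
So (0.75)·y/x = 0.3, i.e. y = 0.4·x.
Substitute into the budget 5·x + (50/3)·y = 175/3: (35/3)·x = 175/3, so x* = 5.
Then y* = 0.4·5 = 2.

x* = 5, y* = 2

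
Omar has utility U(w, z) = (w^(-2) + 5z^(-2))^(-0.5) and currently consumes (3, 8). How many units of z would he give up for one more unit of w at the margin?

MRS = 512/135

For CES with ρ = -2, MRS = (1/5)·(z/w)^3.
At (3, 8): MRS = 512/135.
So at (3, 8) the consumer would give up 512/135 units of z for one more unit of w.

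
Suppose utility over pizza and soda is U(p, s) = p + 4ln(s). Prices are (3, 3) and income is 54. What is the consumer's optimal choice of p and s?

MU_p = 1, MU_s = 4/s.
MRS = 1 ÷ (4/s).
Tangency: set MRS = p_p/p_s = 3/3 = 1.
MRS depends only on s: 0.25·s = 1 ⇒ s* = 1/0.25 = 4.
From the budget, 3·p = 54 − 3·4 = 42, so p* = 14.

p* = 14, s* = 4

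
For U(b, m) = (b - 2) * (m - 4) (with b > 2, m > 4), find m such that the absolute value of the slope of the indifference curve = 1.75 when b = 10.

MU_b = (m−4), MU_m = (b−2).
MRS = (m−4)/(b−2).
Substitute b = 10: MRS = (m − 4)/8. Setting this equal to 1.75 gives m − 4 = 1.75·8 = 14, so m = 18.

m = 18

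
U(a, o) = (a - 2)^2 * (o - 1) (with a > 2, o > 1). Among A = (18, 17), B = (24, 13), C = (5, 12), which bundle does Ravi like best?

Bundle B

Evaluate utility at each bundle:
U(A) = 4096.
U(B) = 5808.
U(C) = 99.
Highest utility is B, so B ≻ A ≻ C.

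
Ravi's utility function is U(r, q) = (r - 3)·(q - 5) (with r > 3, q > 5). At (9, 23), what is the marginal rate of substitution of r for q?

MU_r = (q−5), MU_q = (r−3).
MRS = (q−5)/(r−3).
At (9, 23): MRS = 3.
That is, one extra unit of r is worth 3 units of q at the margin.

MRS = 3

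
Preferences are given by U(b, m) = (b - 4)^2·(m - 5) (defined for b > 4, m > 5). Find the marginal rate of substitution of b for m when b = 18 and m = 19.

MRS = 2

MU_b = 2·(b−4)·(m−5), MU_m = (b−4)^2.
MRS = (2/1)·(m−5)/(b−4).
At (18, 19): MRS = 2.
That is, one extra unit of b is worth 2 units of m at the margin.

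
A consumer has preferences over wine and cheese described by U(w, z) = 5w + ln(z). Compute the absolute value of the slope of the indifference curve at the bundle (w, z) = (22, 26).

MU_w = 5, MU_z = 1/z.
MRS = 5 ÷ (1/z).
At (22, 26): MRS = 130.
The indifference curve has slope −130 at this bundle.

MRS = 130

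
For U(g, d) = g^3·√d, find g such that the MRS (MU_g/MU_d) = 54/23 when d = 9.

g = 23

MU_g = 3·g^2·√d and MU_d = 0.5·g^3·d^(-0.5).
MRS = MU_g/MU_d = (6)·d/g.
Substitute d = 9: MRS = 54/g. Setting 54/g = 54/23 gives g = 54/(54/23) = 23.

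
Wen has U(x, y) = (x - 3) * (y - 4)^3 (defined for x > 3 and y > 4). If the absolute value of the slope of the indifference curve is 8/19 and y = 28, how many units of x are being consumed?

MU_x = (y−4)^3, MU_y = 3·(x−3)·(y−4)^2.
MRS = (1/3)·(y−4)/(x−3).
Substitute y = 28: MRS = 8/(x − 3). Setting this equal to 8/19 gives x − 3 = 8/(8/19) = 19, so x = 22.

x = 22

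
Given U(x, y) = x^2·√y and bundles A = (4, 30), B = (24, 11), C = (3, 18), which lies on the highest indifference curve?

Bundle B

Evaluate utility at each bundle:
U(A) = 87.636.
U(B) = 1910.376.
U(C) = 38.184.
Highest utility is B, so B ≻ A ≻ C.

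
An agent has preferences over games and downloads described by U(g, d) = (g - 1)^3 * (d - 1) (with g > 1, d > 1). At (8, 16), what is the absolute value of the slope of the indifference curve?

MU_g = 3·(g−1)^2·(d−1), MU_d = (g−1)^3.
MRS = (3/1)·(d−1)/(g−1).
At (8, 16): MRS = 45/7.
The indifference curve has slope −45/7 at this bundle.

MRS = 45/7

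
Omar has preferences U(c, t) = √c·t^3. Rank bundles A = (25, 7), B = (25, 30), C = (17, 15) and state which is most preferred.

Evaluate utility at each bundle:
U(A) = 1715.000.
U(B) = 135000.000.
U(C) = 13915.481.
Highest utility is B, so B ≻ C ≻ A.

Bundle B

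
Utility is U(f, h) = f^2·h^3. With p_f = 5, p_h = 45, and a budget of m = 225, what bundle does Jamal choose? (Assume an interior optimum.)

f* = 18, h* = 3

MU_f = 2·f·h^3 and MU_h = 3·f^2·h^2.
MRS = MU_f/MU_h = (2/3)·h/f.
Tangency: set MRS = p_f/p_h = 5/45 = 1/9.
So (2/3)·h/f = 1/9, i.e. h = (1/6)·f.
Substitute into the budget 5·f + 45·h = 225: 12.5·f = 225, so f* = 18.
Then h* = (1/6)·18 = 3.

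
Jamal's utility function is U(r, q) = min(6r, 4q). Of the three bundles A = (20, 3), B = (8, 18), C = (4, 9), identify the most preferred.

Evaluate utility at each bundle:
U(A) = 12.
U(B) = 48.
U(C) = 24.
Highest utility is B, so B ≻ C ≻ A.

Bundle B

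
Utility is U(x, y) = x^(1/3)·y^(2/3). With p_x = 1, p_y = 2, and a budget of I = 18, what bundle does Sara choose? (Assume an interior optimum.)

x* = 6, y* = 6

MU_x = 1/3·x^(-2/3)·y^(2/3) and MU_y = 2/3·x^(1/3)·y^(-1/3).
MRS = MU_x/MU_y = (0.5)·y/x.
Tangency: set MRS = p_x/p_y = 1/2 = 0.5.
So (0.5)·y/x = 0.5, i.e. y = x.
Substitute into the budget 1·x + 2·y = 18: 3·x = 18, so x* = 6.
Then y* = 6.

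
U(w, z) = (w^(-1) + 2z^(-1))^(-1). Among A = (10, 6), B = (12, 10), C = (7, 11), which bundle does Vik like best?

Bundle B

Evaluate utility at each bundle:
U(A) = 2.308.
U(B) = 3.529.
U(C) = 3.080.
Highest utility is B, so B ≻ C ≻ A.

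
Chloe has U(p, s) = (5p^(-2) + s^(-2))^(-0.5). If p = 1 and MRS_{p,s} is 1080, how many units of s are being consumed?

s = 6

For CES with ρ = -2, MRS = (5/1)·(s/p)^3.
Setting (5/1)·(s/1)^3 = 1080 gives (s/1)^3 = 216, so s/1 = 6 and s = 6.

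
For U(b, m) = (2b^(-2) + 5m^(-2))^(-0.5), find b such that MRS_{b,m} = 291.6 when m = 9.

For CES with ρ = -2, MRS = (2/5)·(m/b)^3.
Setting (2/5)·(9/b)^3 = 291.6 gives (9/b)^3 = 729, so 9/b = 9 and b = 1.

b = 1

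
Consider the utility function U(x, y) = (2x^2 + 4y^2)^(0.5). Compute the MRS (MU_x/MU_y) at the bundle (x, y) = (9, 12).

MRS = 0.375

For CES with ρ = 2, MRS = (2/4)·(y/x)^(-1).
At (9, 12): MRS = 0.375.
That is, one extra unit of x is worth 0.375 units of y at the margin.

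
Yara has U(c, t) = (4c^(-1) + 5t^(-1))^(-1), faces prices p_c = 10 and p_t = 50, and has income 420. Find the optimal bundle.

For CES with ρ = -1, MRS = (4/5)·(t/c)^2.
Tangency: set MRS = p_c/p_t = 10/50 = 0.2.
So (t/c)^2 = 0.25; taking the square root, t/c = 0.5, i.e. t = 0.5·c.
Substitute into the budget 10·c + 50·t = 420: 35·c = 420, so c* = 12 and t* = 0.5·12 = 6.

c* = 12, t* = 6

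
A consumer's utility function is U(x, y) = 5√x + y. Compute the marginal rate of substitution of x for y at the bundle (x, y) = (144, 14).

MRS = 5/24

MU_x = 5/(2√x), MU_y = 1.
MRS = 5/(2√x) ÷ 1.
At (144, 14): MRS = 5/24.
So at (144, 14) the consumer would give up 5/24 units of y for one more unit of x.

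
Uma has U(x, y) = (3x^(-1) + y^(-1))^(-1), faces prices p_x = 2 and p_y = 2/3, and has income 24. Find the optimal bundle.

x* = 9, y* = 9

For CES with ρ = -1, MRS = (3/1)·(y/x)^2.
Tangency: set MRS = p_x/p_y = 2/(2/3) = 3.
So (y/x)^2 = 1; taking the square root, y/x = 1, i.e. y = x.
Substitute into the budget 2·x + (2/3)·y = 24: (8/3)·x = 24, so x* = 9 and y* = 9.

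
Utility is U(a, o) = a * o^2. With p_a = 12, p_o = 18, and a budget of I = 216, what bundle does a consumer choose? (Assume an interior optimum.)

MU_a = o^2 and MU_o = 2·a·o.
MRS = MU_a/MU_o = (1/2)·o/a.
Tangency: set MRS = p_a/p_o = 12/18 = 2/3.
So (1/2)·o/a = 2/3, i.e. o = (4/3)·a.
Substitute into the budget 12·a + 18·o = 216: 36·a = 216, so a* = 6.
Then o* = (4/3)·6 = 8.

a* = 6, o* = 8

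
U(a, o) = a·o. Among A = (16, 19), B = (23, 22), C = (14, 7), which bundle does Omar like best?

Evaluate utility at each bundle:
U(A) = 304.
U(B) = 506.
U(C) = 98.
Highest utility is B, so B ≻ A ≻ C.

Bundle B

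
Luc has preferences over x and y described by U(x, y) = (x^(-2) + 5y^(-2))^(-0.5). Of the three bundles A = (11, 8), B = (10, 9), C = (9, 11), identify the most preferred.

Bundle C

Evaluate utility at each bundle:
U(A) = 3.402.
U(B) = 3.734.
U(C) = 4.317.
Highest utility is C, so C ≻ B ≻ A.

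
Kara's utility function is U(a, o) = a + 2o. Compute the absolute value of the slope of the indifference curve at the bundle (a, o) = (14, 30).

MU_a = 1, MU_o = 2, so MRS = 1/2 = 0.5 at every bundle.
At (14, 30): MRS = 0.5.
So at (14, 30) the consumer would give up 0.5 units of o for one more unit of a.

MRS = 0.5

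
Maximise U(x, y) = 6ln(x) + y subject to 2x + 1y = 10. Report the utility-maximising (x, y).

MU_x = 6/x, MU_y = 1.
MRS = 6/x ÷ 1.
Tangency: set MRS = p_x/p_y = 2/1 = 2.
MRS depends only on x: 6/x = 2 ⇒ x* = 6/2 = 3.
From the budget, 1·y = 10 − 2·3 = 4, so y* = 4.

x* = 3, y* = 4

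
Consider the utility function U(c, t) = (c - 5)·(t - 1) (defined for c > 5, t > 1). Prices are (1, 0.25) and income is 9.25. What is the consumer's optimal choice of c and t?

MU_c = (t−1), MU_t = (c−5).
MRS = (t−1)/(c−5).
Tangency: set MRS = p_c/p_t = 1/0.25 = 4.
So (t − 1)/(c − 5) = 4, i.e. (t − 1) = 4·(c − 5).
Rewrite the budget in excess-of-subsistence terms: 1·(c − 5) + 0.25·(t − 1) = 9.25 − 1·5 − 0.25·1 = 4.
Substituting, 2·(c − 5) = 4, so c − 5 = 2 and c* = 7.
Then t − 1 = 4·2 = 8, so t* = 9.

c* = 7, t* = 9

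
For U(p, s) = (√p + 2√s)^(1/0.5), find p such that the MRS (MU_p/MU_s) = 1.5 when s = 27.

For CES with ρ = 0.5, MRS = (1/2)·√(s/p).
Setting (1/2)·√(27/p) = 1.5 gives √(27/p) = 3, so 27/p = 9 and p = 3.

p = 3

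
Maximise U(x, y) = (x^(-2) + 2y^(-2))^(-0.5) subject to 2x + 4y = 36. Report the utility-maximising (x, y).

For CES with ρ = -2, MRS = (1/2)·(y/x)^3.
Tangency: set MRS = p_x/p_y = 2/4 = 0.5.
So (y/x)^3 = 1; taking the cube root, y/x = 1, i.e. y = x.
Substitute into the budget 2·x + 4·y = 36: 6·x = 36, so x* = 6 and y* = 6.

x* = 6, y* = 6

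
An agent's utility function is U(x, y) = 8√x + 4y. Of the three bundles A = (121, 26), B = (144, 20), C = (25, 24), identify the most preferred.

Evaluate utility at each bundle:
U(A) = 192.000.
U(B) = 176.000.
U(C) = 136.000.
Highest utility is A, so A ≻ B ≻ C.

Bundle A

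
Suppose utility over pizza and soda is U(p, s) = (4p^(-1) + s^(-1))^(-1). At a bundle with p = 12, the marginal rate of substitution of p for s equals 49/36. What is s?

For CES with ρ = -1, MRS = (4/1)·(s/p)^2.
Setting (4/1)·(s/12)^2 = 49/36 gives (s/12)^2 = 49/144, so s/12 = 7/12 and s = 7.

s = 7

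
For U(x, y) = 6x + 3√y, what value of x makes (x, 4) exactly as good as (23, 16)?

U(23, 16) = 150.
Set U(x, 4) = 150 and solve.
With y = 4: √4 = 2, so 6x = 150 − 3·2 = 144 and x = 24.
Check: U(24, 4) = 150.

x = 24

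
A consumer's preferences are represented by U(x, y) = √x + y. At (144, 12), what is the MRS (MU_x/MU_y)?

MRS = 1/24

MU_x = 1/(2√x), MU_y = 1.
MRS = 1/(2√x) ÷ 1.
At (144, 12): MRS = 1/24.
So at (144, 12) the consumer would give up 1/24 units of y for one more unit of x.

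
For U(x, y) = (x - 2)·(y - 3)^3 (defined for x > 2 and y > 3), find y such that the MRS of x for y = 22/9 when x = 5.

MU_x = (y−3)^3, MU_y = 3·(x−2)·(y−3)^2.
MRS = (1/3)·(y−3)/(x−2).
Substitute x = 5: MRS = (y − 3)/9. Setting this equal to 22/9 gives y − 3 = (22/9)·9 = 22, so y = 25.

y = 25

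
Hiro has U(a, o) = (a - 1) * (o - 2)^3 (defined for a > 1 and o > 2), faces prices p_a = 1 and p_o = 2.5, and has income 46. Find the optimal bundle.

a* = 11, o* = 14

MU_a = (o−2)^3, MU_o = 3·(a−1)·(o−2)^2.
MRS = (1/3)·(o−2)/(a−1).
Tangency: set MRS = p_a/p_o = 1/2.5 = 0.4.
So (1/3)·(o − 2)/(a − 1) = 0.4, i.e. (o − 2) = 1.2·(a − 1).
Rewrite the budget in excess-of-subsistence terms: 1·(a − 1) + 2.5·(o − 2) = 46 − 1·1 − 2.5·2 = 40.
Substituting, 4·(a − 1) = 40, so a − 1 = 10 and a* = 11.
Then o − 2 = 1.2·10 = 12, so o* = 14.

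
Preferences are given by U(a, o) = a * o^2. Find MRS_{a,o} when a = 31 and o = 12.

MRS = 6/31

MU_a = o^2 and MU_o = 2·a·o.
MRS = MU_a/MU_o = (1/2)·o/a.
At (31, 12): MRS = 6/31.
So at (31, 12) the consumer would give up 6/31 units of o for one more unit of a.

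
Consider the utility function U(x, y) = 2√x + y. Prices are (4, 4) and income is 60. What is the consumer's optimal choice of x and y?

x* = 1, y* = 14

MU_x = 2/(2√x), MU_y = 1.
MRS = 2/(2√x) ÷ 1.
Tangency: set MRS = p_x/p_y = 4/4 = 1.
MRS depends only on x: 1/√x = 1 ⇒ √x = 1/1 = 1 ⇒ x* = 1.
From the budget, 4·y = 60 − 4·1 = 56, so y* = 14.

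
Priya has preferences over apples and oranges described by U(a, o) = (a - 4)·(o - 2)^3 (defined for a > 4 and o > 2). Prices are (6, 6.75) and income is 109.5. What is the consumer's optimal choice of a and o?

MU_a = (o−2)^3, MU_o = 3·(a−4)·(o−2)^2.
MRS = (1/3)·(o−2)/(a−4).
Tangency: set MRS = p_a/p_o = 6/6.75 = 8/9.
So (1/3)·(o − 2)/(a − 4) = 8/9, i.e. (o − 2) = (8/3)·(a − 4).
Rewrite the budget in excess-of-subsistence terms: 6·(a − 4) + 6.75·(o − 2) = 109.5 − 6·4 − 6.75·2 = 72.
Substituting, 24·(a − 4) = 72, so a − 4 = 3 and a* = 7.
Then o − 2 = (8/3)·3 = 8, so o* = 10.

a* = 7, o* = 10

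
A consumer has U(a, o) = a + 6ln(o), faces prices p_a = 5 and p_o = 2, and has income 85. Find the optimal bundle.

a* = 11, o* = 15

MU_a = 1, MU_o = 6/o.
MRS = 1 ÷ (6/o).
Tangency: set MRS = p_a/p_o = 5/2 = 2.5.
MRS depends only on o: (1/6)·o = 2.5 ⇒ o* = 2.5/(1/6) = 15.
From the budget, 5·a = 85 − 2·15 = 55, so a* = 11.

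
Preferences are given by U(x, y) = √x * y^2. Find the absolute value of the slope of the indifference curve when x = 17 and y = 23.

MRS = 23/68

MU_x = 0.5·x^(-0.5)·y^2 and MU_y = 2·√x·y.
MRS = MU_x/MU_y = (0.25)·y/x.
At (17, 23): MRS = 23/68.
That is, one extra unit of x is worth 23/68 units of y at the margin.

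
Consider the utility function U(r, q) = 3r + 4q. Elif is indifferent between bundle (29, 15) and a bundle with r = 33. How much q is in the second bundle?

q = 12

U(29, 15) = 147.
Set U(33, q) = 147 and solve.
3·33 + 4q = 147 ⇒ 4q = 48 ⇒ q = 12.
Check: U(33, 12) = 147.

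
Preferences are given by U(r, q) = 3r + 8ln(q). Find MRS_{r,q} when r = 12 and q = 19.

MU_r = 3, MU_q = 8/q.
MRS = 3 ÷ (8/q).
At (12, 19): MRS = 7.125.
So at (12, 19) the consumer would give up 7.125 units of q for one more unit of r.

MRS = 7.125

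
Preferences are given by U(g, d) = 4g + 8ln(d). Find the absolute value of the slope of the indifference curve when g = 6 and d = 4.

MU_g = 4, MU_d = 8/d.
MRS = 4 ÷ (8/d).
At (6, 4): MRS = 2.
The indifference curve has slope −2 at this bundle.

MRS = 2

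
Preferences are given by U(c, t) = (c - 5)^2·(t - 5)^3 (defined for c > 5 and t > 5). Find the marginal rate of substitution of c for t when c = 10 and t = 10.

MRS = 2/3

MU_c = 2·(c−5)·(t−5)^3, MU_t = 3·(c−5)^2·(t−5)^2.
MRS = (2/3)·(t−5)/(c−5).
At (10, 10): MRS = 2/3.
The indifference curve has slope −2/3 at this bundle.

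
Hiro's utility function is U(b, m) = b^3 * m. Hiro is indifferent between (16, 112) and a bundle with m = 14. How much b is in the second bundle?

U(16, 112) = 458752.
Set U(b, 14) = 458752 and solve.
With m = 14: b^3 = 458752/14 = 32768; taking the cube root, b = 32.
Check: U(32, 14) = 458752.

b = 32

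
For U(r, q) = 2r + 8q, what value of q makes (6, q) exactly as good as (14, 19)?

U(14, 19) = 180.
Set U(6, q) = 180 and solve.
2·6 + 8q = 180 ⇒ 8q = 168 ⇒ q = 21.
Check: U(6, 21) = 180.

q = 21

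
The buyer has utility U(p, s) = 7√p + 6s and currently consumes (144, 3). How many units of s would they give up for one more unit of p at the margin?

MU_p = 7/(2√p), MU_s = 6.
MRS = 7/(2√p) ÷ 6.
At (144, 3): MRS = 7/144.
So at (144, 3) the consumer would give up 7/144 units of s for one more unit of p.

MRS = 7/144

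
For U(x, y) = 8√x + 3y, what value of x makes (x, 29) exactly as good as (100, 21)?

x = 49

U(100, 21) = 143.
Set U(x, 29) = 143 and solve.
With y = 29: 8√x = 143 − 3·29 = 56, so √x = 7 and x = 49.
Check: U(49, 29) = 143.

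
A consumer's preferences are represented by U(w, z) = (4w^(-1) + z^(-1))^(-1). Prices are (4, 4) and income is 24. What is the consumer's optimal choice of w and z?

w* = 4, z* = 2

For CES with ρ = -1, MRS = (4/1)·(z/w)^2.
Tangency: set MRS = p_w/p_z = 4/4 = 1.
So (z/w)^2 = 0.25; taking the square root, z/w = 0.5, i.e. z = 0.5·w.
Substitute into the budget 4·w + 4·z = 24: 6·w = 24, so w* = 4 and z* = 0.5·4 = 2.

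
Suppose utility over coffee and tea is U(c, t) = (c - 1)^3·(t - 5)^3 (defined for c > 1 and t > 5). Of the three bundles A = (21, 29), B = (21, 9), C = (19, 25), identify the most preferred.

Bundle A

Evaluate utility at each bundle:
U(A) = 110592000.
U(B) = 512000.
U(C) = 46656000.
Highest utility is A, so A ≻ C ≻ B.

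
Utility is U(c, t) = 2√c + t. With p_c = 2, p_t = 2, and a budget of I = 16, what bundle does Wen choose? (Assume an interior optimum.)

MU_c = 2/(2√c), MU_t = 1.
MRS = 2/(2√c) ÷ 1.
Tangency: set MRS = p_c/p_t = 2/2 = 1.
MRS depends only on c: 1/√c = 1 ⇒ √c = 1/1 = 1 ⇒ c* = 1.
From the budget, 2·t = 16 − 2·1 = 14, so t* = 7.

c* = 1, t* = 7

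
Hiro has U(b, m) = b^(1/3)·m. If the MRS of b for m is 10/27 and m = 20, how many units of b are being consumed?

MU_b = 1/3·b^(-2/3)·m and MU_m = b^(1/3).
MRS = MU_b/MU_m = (1/3)·m/b.
Substitute m = 20: MRS = (20/3)/b. Setting (20/3)/b = 10/27 gives b = (20/3)/(10/27) = 18.

b = 18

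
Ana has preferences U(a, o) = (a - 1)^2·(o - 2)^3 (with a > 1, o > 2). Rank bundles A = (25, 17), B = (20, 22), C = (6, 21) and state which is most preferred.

Bundle B

Evaluate utility at each bundle:
U(A) = 1944000.
U(B) = 2888000.
U(C) = 171475.
Highest utility is B, so B ≻ A ≻ C.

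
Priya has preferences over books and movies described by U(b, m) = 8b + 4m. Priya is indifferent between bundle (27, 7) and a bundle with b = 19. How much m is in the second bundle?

m = 23

U(27, 7) = 244.
Set U(19, m) = 244 and solve.
8·19 + 4m = 244 ⇒ 4m = 92 ⇒ m = 23.
Check: U(19, 23) = 244.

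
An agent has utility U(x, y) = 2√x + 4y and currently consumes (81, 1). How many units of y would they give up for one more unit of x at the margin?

MRS = 1/36

MU_x = 2/(2√x), MU_y = 4.
MRS = 2/(2√x) ÷ 4.
At (81, 1): MRS = 1/36.
That is, one extra unit of x is worth 1/36 units of y at the margin.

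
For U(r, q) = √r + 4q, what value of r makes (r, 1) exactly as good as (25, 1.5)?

r = 49

U(25, 1.5) = 11.
Set U(r, 1) = 11 and solve.
With q = 1: √r = 11 − 4·1 = 7, so √r = 7 and r = 49.
Check: U(49, 1) = 11.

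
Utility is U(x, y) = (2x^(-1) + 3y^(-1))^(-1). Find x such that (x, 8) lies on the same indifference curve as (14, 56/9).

U depends on (x, y) only through S = 2x^(-1) + 3y^(-1), so equal utility means equal S. At (14, 56/9): S = 0.625.
With y = 8: 3·8^(-1) = 0.375, so 2x^(-1) = 0.625 − 0.375 = 0.25, i.e. x^(-1) = 0.125.
Hence x = 1/0.125 = 8.
Check: U(8, 8) = 1.6.

x = 8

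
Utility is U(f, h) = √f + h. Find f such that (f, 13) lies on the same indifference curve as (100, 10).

U(100, 10) = 20.
Set U(f, 13) = 20 and solve.
With h = 13: √f = 20 − 13 = 7, so √f = 7 and f = 49.
Check: U(49, 13) = 20.

f = 49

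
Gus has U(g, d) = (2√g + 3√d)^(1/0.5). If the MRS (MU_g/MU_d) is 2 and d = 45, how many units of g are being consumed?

For CES with ρ = 0.5, MRS = (2/3)·√(d/g).
Setting (2/3)·√(45/g) = 2 gives √(45/g) = 3, so 45/g = 9 and g = 5.

g = 5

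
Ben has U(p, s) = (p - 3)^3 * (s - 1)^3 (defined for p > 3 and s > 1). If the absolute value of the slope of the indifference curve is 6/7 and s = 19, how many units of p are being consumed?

MU_p = 3·(p−3)^2·(s−1)^3, MU_s = 3·(p−3)^3·(s−1)^2.
MRS = (s−1)/(p−3).
Substitute s = 19: MRS = 18/(p − 3). Setting this equal to 6/7 gives p − 3 = 18/(6/7) = 21, so p = 24.

p = 24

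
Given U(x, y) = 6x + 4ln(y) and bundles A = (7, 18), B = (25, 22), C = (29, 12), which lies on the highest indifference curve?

Evaluate utility at each bundle:
U(A) = 53.561.
U(B) = 162.364.
U(C) = 183.940.
Highest utility is C, so C ≻ B ≻ A.

Bundle C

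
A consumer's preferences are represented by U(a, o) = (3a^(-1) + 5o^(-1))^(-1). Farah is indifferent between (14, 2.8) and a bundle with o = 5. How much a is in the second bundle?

U depends on (a, o) only through S = 3a^(-1) + 5o^(-1), so equal utility means equal S. At (14, 2.8): S = 2.
With o = 5: 5·5^(-1) = 1, so 3a^(-1) = 2 − 1 = 1, i.e. a^(-1) = 1/3.
Hence a = 1/(1/3) = 3.
Check: U(3, 5) = 0.5.

a = 3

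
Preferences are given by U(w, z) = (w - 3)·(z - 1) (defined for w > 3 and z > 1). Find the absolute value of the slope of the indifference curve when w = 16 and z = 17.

MRS = 16/13

MU_w = (z−1), MU_z = (w−3).
MRS = (z−1)/(w−3).
At (16, 17): MRS = 16/13.
That is, one extra unit of w is worth 16/13 units of z at the margin.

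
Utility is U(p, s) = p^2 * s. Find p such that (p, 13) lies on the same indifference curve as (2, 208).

U(2, 208) = 832.
Set U(p, 13) = 832 and solve.
With s = 13: p^2 = 832/13 = 64; taking the square root, p = 8.
Check: U(8, 13) = 832.

p = 8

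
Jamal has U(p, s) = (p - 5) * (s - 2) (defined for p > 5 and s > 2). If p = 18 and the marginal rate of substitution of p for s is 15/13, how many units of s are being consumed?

MU_p = (s−2), MU_s = (p−5).
MRS = (s−2)/(p−5).
Substitute p = 18: MRS = (s − 2)/13. Setting this equal to 15/13 gives s − 2 = (15/13)·13 = 15, so s = 17.

s = 17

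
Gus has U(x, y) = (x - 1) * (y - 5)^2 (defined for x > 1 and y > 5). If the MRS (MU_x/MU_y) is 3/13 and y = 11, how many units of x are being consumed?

x = 14

MU_x = (y−5)^2, MU_y = 2·(x−1)·(y−5).
MRS = (1/2)·(y−5)/(x−1).
Substitute y = 11: MRS = 3/(x − 1). Setting this equal to 3/13 gives x − 1 = 3/(3/13) = 13, so x = 14.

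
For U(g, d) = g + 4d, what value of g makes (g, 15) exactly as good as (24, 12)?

U(24, 12) = 72.
Set U(g, 15) = 72 and solve.
g + 4·15 = 72 ⇒ g = 12 ⇒ g = 12.
Check: U(12, 15) = 72.

g = 12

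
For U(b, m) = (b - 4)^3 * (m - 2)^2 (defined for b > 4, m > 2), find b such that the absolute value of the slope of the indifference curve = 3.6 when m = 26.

MU_b = 3·(b−4)^2·(m−2)^2, MU_m = 2·(b−4)^3·(m−2).
MRS = (3/2)·(m−2)/(b−4).
Substitute m = 26: MRS = 36/(b − 4). Setting this equal to 3.6 gives b − 4 = 36/3.6 = 10, so b = 14.

b = 14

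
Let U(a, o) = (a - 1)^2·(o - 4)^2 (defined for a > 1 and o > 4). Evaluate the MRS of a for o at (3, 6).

MU_a = 2·(a−1)·(o−4)^2, MU_o = 2·(a−1)^2·(o−4).
MRS = (o−4)/(a−1).
At (3, 6): MRS = 1.
So at (3, 6) the consumer would give up 1 units of o for one more unit of a.

MRS = 1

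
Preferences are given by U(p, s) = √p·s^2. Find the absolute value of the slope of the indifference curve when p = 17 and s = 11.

MU_p = 0.5·p^(-0.5)·s^2 and MU_s = 2·√p·s.
MRS = MU_p/MU_s = (0.25)·s/p.
At (17, 11): MRS = 11/68.
The indifference curve has slope −11/68 at this bundle.

MRS = 11/68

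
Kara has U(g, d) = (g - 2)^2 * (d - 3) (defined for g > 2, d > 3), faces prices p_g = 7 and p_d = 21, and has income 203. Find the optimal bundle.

MU_g = 2·(g−2)·(d−3), MU_d = (g−2)^2.
MRS = (2/1)·(d−3)/(g−2).
Tangency: set MRS = p_g/p_d = 7/21 = 1/3.
So (2/1)·(d − 3)/(g − 2) = 1/3, i.e. (d − 3) = (1/6)·(g − 2).
Rewrite the budget in excess-of-subsistence terms: 7·(g − 2) + 21·(d − 3) = 203 − 7·2 − 21·3 = 126.
Substituting, 10.5·(g − 2) = 126, so g − 2 = 12 and g* = 14.
Then d − 3 = (1/6)·12 = 2, so d* = 5.

g* = 14, d* = 5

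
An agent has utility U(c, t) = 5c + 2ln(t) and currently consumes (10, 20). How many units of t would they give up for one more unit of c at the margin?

MRS = 50

MU_c = 5, MU_t = 2/t.
MRS = 5 ÷ (2/t).
At (10, 20): MRS = 50.
That is, one extra unit of c is worth 50 units of t at the margin.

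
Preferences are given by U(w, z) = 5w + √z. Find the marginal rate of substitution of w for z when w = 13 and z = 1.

MU_w = 5, MU_z = 1/(2√z).
MRS = 5 ÷ (1/(2√z)).
At (13, 1): MRS = 10.
The indifference curve has slope −10 at this bundle.

MRS = 10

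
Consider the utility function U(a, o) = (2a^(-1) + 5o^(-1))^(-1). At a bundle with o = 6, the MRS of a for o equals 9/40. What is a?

a = 8

For CES with ρ = -1, MRS = (2/5)·(o/a)^2.
Setting (2/5)·(6/a)^2 = 9/40 gives (6/a)^2 = 9/16, so 6/a = 0.75 and a = 8.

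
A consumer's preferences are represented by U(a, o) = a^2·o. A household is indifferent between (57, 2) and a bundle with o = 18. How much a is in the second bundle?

U(57, 2) = 6498.
Set U(a, 18) = 6498 and solve.
With o = 18: a^2 = 6498/18 = 361; taking the square root, a = 19.
Check: U(19, 18) = 6498.

a = 19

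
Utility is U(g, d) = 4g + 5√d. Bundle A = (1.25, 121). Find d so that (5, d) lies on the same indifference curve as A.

d = 64

U(1.25, 121) = 60.
Set U(5, d) = 60 and solve.
With g = 5: 5√d = 60 − 4·5 = 40, so √d = 8 and d = 64.
Check: U(5, 64) = 60.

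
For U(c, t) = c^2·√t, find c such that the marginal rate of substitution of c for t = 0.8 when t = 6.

MU_c = 2·c·√t and MU_t = 0.5·c^2·t^(-0.5).
MRS = MU_c/MU_t = (4)·t/c.
Substitute t = 6: MRS = 24/c. Setting 24/c = 0.8 gives c = 24/0.8 = 30.

c = 30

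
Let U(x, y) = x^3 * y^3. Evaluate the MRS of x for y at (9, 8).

MRS = 8/9

MU_x = 3·x^2·y^3 and MU_y = 3·x^3·y^2.
MRS = MU_x/MU_y = y/x.
At (9, 8): MRS = 8/9.
The indifference curve has slope −8/9 at this bundle.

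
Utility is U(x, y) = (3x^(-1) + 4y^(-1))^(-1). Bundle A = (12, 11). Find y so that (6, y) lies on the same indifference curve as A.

U depends on (x, y) only through S = 3x^(-1) + 4y^(-1), so equal utility means equal S. At (12, 11): S = 27/44.
With x = 6: 3·6^(-1) = 0.5, so 4y^(-1) = 27/44 − 0.5 = 5/44, i.e. y^(-1) = 5/176.
Hence y = 1/(5/176) = 35.2.
Check: U(6, 35.2) = 1.6296.

y = 35.2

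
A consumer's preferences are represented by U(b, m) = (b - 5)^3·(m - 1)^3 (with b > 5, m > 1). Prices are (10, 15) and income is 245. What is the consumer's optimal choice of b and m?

MU_b = 3·(b−5)^2·(m−1)^3, MU_m = 3·(b−5)^3·(m−1)^2.
MRS = (m−1)/(b−5).
Tangency: set MRS = p_b/p_m = 10/15 = 2/3.
So (m − 1)/(b − 5) = 2/3, i.e. (m − 1) = (2/3)·(b − 5).
Rewrite the budget in excess-of-subsistence terms: 10·(b − 5) + 15·(m − 1) = 245 − 10·5 − 15·1 = 180.
Substituting, 20·(b − 5) = 180, so b − 5 = 9 and b* = 14.
Then m − 1 = (2/3)·9 = 6, so m* = 7.

b* = 14, m* = 7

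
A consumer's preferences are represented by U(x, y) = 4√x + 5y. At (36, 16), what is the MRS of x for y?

MRS = 1/15

MU_x = 4/(2√x), MU_y = 5.
MRS = 4/(2√x) ÷ 5.
At (36, 16): MRS = 1/15.
So at (36, 16) the consumer would give up 1/15 units of y for one more unit of x.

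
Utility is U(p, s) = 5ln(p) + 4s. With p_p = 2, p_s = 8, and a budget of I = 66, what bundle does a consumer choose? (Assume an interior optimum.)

MU_p = 5/p, MU_s = 4.
MRS = 5/p ÷ 4.
Tangency: set MRS = p_p/p_s = 2/8 = 0.25.
MRS depends only on p: 1.25/p = 0.25 ⇒ p* = 1.25/0.25 = 5.
From the budget, 8·s = 66 − 2·5 = 56, so s* = 7.

p* = 5, s* = 7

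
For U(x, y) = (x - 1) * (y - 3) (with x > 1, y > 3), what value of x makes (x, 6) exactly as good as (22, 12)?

U(22, 12) = 189.
Set U(x, 6) = 189 and solve.
With y = 6: (6 − 3) = 3, so (x − 1) = 189/3 = 63.
So x = 1 + 63 = 64.
Check: U(64, 6) = 189.

x = 64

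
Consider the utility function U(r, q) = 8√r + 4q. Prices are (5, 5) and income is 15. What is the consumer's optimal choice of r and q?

r* = 1, q* = 2

MU_r = 8/(2√r), MU_q = 4.
MRS = 8/(2√r) ÷ 4.
Tangency: set MRS = p_r/p_q = 5/5 = 1.
MRS depends only on r: 1/√r = 1 ⇒ √r = 1/1 = 1 ⇒ r* = 1.
From the budget, 5·q = 15 − 5·1 = 10, so q* = 2.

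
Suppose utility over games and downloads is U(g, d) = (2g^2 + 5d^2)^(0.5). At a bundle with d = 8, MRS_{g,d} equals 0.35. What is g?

For CES with ρ = 2, MRS = (2/5)·(d/g)^(-1).
Setting (2/5)·(8/g)^(-1) = 0.35 gives (8/g)^(-1) = 0.875, so 8/g = 8/7 and g = 7.

g = 7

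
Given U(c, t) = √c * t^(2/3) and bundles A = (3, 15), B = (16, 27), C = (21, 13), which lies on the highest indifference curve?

Bundle B

Evaluate utility at each bundle:
U(A) = 10.535.
U(B) = 36.000.
U(C) = 25.336.
Highest utility is B, so B ≻ C ≻ A.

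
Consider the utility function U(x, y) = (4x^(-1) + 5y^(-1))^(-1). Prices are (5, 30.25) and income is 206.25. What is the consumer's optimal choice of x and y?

x* = 11, y* = 5

For CES with ρ = -1, MRS = (4/5)·(y/x)^2.
Tangency: set MRS = p_x/p_y = 5/30.25 = 20/121.
So (y/x)^2 = 25/121; taking the square root, y/x = 5/11, i.e. y = (5/11)·x.
Substitute into the budget 5·x + 30.25·y = 206.25: 18.75·x = 206.25, so x* = 11 and y* = (5/11)·11 = 5.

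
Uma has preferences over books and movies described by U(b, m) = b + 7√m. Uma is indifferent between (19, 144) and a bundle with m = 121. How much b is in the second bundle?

U(19, 144) = 103.
Set U(b, 121) = 103 and solve.
With m = 121: √121 = 11, so b = 103 − 7·11 = 26.
Check: U(26, 121) = 103.

b = 26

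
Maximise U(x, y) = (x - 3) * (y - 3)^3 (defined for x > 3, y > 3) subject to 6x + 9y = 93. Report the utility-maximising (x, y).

MU_x = (y−3)^3, MU_y = 3·(x−3)·(y−3)^2.
MRS = (1/3)·(y−3)/(x−3).
Tangency: set MRS = p_x/p_y = 6/9 = 2/3.
So (1/3)·(y − 3)/(x − 3) = 2/3, i.e. (y − 3) = 2·(x − 3).
Rewrite the budget in excess-of-subsistence terms: 6·(x − 3) + 9·(y − 3) = 93 − 6·3 − 9·3 = 48.
Substituting, 24·(x − 3) = 48, so x − 3 = 2 and x* = 5.
Then y − 3 = 2·2 = 4, so y* = 7.

x* = 5, y* = 7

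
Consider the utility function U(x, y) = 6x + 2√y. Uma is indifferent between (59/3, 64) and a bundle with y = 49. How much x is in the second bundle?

x = 20

U(59/3, 64) = 134.
Set U(x, 49) = 134 and solve.
With y = 49: √49 = 7, so 6x = 134 − 2·7 = 120 and x = 20.
Check: U(20, 49) = 134.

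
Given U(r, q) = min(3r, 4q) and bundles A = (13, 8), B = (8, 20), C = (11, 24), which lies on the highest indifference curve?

Bundle C

Evaluate utility at each bundle:
U(A) = 32.
U(B) = 24.
U(C) = 33.
Highest utility is C, so C ≻ A ≻ B.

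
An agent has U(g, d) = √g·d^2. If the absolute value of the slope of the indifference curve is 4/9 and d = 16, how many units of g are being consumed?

g = 9

MU_g = 0.5·g^(-0.5)·d^2 and MU_d = 2·√g·d.
MRS = MU_g/MU_d = (0.25)·d/g.
Substitute d = 16: MRS = 4/g. Setting 4/g = 4/9 gives g = 4/(4/9) = 9.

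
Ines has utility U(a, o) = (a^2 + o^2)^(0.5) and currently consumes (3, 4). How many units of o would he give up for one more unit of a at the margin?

MRS = 0.75

For CES with ρ = 2, MRS = (o/a)^(-1).
At (3, 4): MRS = 0.75.
The indifference curve has slope −0.75 at this bundle.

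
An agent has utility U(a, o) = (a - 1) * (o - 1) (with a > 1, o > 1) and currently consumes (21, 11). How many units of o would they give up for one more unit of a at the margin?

MU_a = (o−1), MU_o = (a−1).
MRS = (o−1)/(a−1).
At (21, 11): MRS = 0.5.
So at (21, 11) the consumer would give up 0.5 units of o for one more unit of a.

MRS = 0.5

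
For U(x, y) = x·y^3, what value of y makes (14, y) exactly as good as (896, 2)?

y = 8

U(896, 2) = 7168.
Set U(14, y) = 7168 and solve.
With x = 14: y^3 = 7168/14 = 512; taking the cube root, y = 8.
Check: U(14, 8) = 7168.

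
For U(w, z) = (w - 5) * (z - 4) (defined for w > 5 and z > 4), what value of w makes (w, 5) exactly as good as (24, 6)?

U(24, 6) = 38.
Set U(w, 5) = 38 and solve.
With z = 5: (5 − 4) = 1, so (w − 5) = 38/1 = 38.
So w = 5 + 38 = 43.
Check: U(43, 5) = 38.

w = 43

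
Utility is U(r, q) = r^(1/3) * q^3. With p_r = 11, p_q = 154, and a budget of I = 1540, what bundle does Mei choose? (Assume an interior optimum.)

MU_r = 1/3·r^(-2/3)·q^3 and MU_q = 3·r^(1/3)·q^2.
MRS = MU_r/MU_q = (1/9)·q/r.
Tangency: set MRS = p_r/p_q = 11/154 = 1/14.
So (1/9)·q/r = 1/14, i.e. q = (9/14)·r.
Substitute into the budget 11·r + 154·q = 1540: 110·r = 1540, so r* = 14.
Then q* = (9/14)·14 = 9.

r* = 14, q* = 9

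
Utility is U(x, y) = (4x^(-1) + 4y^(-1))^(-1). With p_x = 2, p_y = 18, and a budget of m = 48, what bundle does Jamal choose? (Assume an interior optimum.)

For CES with ρ = -1, MRS = (y/x)^2.
Tangency: set MRS = p_x/p_y = 2/18 = 1/9.
So (y/x)^2 = 1/9; taking the square root, y/x = 1/3, i.e. y = (1/3)·x.
Substitute into the budget 2·x + 18·y = 48: 8·x = 48, so x* = 6 and y* = (1/3)·6 = 2.

x* = 6, y* = 2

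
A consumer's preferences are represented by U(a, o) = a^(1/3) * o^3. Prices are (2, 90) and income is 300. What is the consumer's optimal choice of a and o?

a* = 15, o* = 3

MU_a = 1/3·a^(-2/3)·o^3 and MU_o = 3·a^(1/3)·o^2.
MRS = MU_a/MU_o = (1/9)·o/a.
Tangency: set MRS = p_a/p_o = 2/90 = 1/45.
So (1/9)·o/a = 1/45, i.e. o = 0.2·a.
Substitute into the budget 2·a + 90·o = 300: 20·a = 300, so a* = 15.
Then o* = 0.2·15 = 3.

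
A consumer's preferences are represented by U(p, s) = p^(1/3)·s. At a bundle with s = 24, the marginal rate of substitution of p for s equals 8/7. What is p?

MU_p = 1/3·p^(-2/3)·s and MU_s = p^(1/3).
MRS = MU_p/MU_s = (1/3)·s/p.
Substitute s = 24: MRS = 8/p. Setting 8/p = 8/7 gives p = 8/(8/7) = 7.

p = 7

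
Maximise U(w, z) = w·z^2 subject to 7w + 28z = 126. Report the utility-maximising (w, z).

MU_w = z^2 and MU_z = 2·w·z.
MRS = MU_w/MU_z = (1/2)·z/w.
Tangency: set MRS = p_w/p_z = 7/28 = 0.25.
So (1/2)·z/w = 0.25, i.e. z = 0.5·w.
Substitute into the budget 7·w + 28·z = 126: 21·w = 126, so w* = 6.
Then z* = 0.5·6 = 3.

w* = 6, z* = 3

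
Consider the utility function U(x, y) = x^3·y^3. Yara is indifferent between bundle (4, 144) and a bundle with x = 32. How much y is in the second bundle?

y = 18

U(4, 144) = 191102976.
Set U(32, y) = 191102976 and solve.
With x = 32: 32^3 = 32768, so y^3 = 191102976/32768 = 5832; taking the cube root, y = 18.
Check: U(32, 18) = 191102976.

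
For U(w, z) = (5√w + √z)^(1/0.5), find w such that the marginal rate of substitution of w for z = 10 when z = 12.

For CES with ρ = 0.5, MRS = (5/1)·√(z/w).
Setting (5/1)·√(12/w) = 10 gives √(12/w) = 2, so 12/w = 4 and w = 3.

w = 3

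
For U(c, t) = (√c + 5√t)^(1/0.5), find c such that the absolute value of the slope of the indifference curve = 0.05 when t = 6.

For CES with ρ = 0.5, MRS = (1/5)·√(t/c).
Setting (1/5)·√(6/c) = 0.05 gives √(6/c) = 0.25, so 6/c = 1/16 and c = 96.

c = 96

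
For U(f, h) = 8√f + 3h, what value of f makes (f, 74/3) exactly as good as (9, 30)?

f = 25

U(9, 30) = 114.
Set U(f, 74/3) = 114 and solve.
With h = 74/3: 8√f = 114 − 3·74/3 = 40, so √f = 5 and f = 25.
Check: U(25, 74/3) = 114.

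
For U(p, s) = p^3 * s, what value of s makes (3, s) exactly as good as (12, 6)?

s = 384

U(12, 6) = 10368.
Set U(3, s) = 10368 and solve.
With p = 3: 3^3 = 27, so s = 10368/27 = 384.
Check: U(3, 384) = 10368.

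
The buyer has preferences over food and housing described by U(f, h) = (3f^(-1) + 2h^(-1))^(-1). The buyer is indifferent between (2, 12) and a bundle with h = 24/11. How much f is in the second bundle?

f = 4

U depends on (f, h) only through S = 3f^(-1) + 2h^(-1), so equal utility means equal S. At (2, 12): S = 5/3.
With h = 24/11: 2·(24/11)^(-1) = 11/12, so 3f^(-1) = 5/3 − 11/12 = 0.75, i.e. f^(-1) = 0.25.
Hence f = 1/0.25 = 4.
Check: U(4, 24/11) = 0.6.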